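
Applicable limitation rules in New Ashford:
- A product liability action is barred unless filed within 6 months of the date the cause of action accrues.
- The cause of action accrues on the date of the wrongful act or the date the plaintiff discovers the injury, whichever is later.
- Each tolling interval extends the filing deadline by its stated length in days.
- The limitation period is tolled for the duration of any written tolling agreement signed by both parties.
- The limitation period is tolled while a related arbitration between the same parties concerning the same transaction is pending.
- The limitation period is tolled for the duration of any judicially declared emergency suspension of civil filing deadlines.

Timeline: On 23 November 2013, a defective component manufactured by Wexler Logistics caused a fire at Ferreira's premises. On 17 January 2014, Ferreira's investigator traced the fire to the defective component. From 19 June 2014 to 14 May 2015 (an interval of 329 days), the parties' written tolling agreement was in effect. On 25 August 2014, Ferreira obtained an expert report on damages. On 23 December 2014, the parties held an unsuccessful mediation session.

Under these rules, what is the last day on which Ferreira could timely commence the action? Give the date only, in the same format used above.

Taking the later of the act (23 November 2013) and discovery (17 January 2014), the claim accrued on 17 January 2014.
Adding the 6 months base period to 17 January 2014 gives a deadline of 17 July 2014, before any tolling.
The written tolling agreement from 19 June 2014 to 14 May 2015 tolled the period for 329 days, extending the deadline to 11 June 2015.
Nothing else in the chronology tolls or restarts the period.

11 June 2015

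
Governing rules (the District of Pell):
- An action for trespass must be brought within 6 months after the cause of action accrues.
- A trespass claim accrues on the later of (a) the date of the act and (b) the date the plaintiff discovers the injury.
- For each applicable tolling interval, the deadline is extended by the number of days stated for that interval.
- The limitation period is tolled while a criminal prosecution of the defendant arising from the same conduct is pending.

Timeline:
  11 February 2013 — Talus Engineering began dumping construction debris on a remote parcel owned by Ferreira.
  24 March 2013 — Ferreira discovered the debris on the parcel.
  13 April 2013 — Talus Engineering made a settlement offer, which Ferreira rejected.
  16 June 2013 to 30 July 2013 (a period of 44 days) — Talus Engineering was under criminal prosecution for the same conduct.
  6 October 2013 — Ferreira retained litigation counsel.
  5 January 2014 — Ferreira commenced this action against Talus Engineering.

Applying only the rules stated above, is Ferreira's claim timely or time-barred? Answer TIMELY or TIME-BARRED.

TIME-BARRED

The claim accrued on 24 March 2013 — the later of the 11 February 2013 act and the 24 March 2013 discovery.
The untolled deadline — 6 months after 24 March 2013 — is 24 September 2013.
The period was tolled for 44 days by the pending criminal prosecution (16 June 2013 to 30 July 2013), pushing the deadline to 7 November 2013.
Nothing else in the chronology tolls or restarts the period.
The 5 January 2014 filing falls after the 7 November 2013 deadline; the claim is time-barred.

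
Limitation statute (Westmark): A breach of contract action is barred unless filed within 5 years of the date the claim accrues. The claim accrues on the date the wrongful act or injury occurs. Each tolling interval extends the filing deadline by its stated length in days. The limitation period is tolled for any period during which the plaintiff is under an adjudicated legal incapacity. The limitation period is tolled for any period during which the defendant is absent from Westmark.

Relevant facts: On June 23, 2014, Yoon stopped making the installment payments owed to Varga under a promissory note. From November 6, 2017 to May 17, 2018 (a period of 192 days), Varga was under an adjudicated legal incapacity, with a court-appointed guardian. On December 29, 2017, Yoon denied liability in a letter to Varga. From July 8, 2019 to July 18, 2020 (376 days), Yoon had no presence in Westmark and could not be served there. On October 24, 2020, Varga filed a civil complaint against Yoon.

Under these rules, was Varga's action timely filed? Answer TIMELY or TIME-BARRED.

TIMELY

The limitation period began to run on June 23, 2014.
Adding the 5 years base period to June 23, 2014 gives a deadline of June 23, 2019, before any tolling.
Because the plaintiff's legal incapacity ran from November 6, 2017 to May 17, 2018, the deadline is extended by 192 days to January 1, 2020.
The period was tolled for 376 days by the defendant's absence from the jurisdiction (July 8, 2019 to July 18, 2020), pushing the deadline to January 11, 2021.
None of the other events listed affects the running of the period under the stated rules.
Varga filed on October 24, 2020, before the January 11, 2021 deadline, so the action is timely.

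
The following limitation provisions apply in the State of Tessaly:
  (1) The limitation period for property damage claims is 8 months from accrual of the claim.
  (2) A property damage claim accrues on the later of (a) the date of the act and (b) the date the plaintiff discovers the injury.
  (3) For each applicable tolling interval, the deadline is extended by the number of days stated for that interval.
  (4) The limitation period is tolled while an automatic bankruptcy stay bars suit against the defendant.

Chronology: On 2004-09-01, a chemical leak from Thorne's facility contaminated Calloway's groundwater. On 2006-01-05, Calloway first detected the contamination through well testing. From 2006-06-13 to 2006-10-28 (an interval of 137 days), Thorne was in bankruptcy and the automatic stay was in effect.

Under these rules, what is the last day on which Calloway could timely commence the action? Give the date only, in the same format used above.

Because discovery on 2006-01-05 post-dates the 2004-09-01 act, accrual under the later-of rule falls on 2006-01-05.
The untolled deadline — 8 months after 2006-01-05 — is 2006-09-05.
The automatic bankruptcy stay from 2006-06-13 to 2006-10-28 tolled the period for 137 days, extending the deadline to 2007-01-20.

2007-01-20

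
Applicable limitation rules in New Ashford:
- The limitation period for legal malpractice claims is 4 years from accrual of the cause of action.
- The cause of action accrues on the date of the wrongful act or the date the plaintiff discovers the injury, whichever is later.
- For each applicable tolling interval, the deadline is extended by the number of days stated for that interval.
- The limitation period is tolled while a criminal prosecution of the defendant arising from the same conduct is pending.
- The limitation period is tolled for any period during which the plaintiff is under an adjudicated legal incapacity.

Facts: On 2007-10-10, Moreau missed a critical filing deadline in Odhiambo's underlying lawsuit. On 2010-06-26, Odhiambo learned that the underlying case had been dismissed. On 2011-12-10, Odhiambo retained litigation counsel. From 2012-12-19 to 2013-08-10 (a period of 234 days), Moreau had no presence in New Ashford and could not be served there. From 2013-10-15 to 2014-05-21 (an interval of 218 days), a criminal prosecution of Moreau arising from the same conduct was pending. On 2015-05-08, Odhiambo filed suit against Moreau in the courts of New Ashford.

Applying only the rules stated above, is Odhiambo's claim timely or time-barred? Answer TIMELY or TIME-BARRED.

TIME-BARRED

The claim accrued on 2010-06-26 — the later of the 2007-10-10 act and the 2010-06-26 discovery.
The untolled deadline — 4 years after 2010-06-26 — is 2014-06-26.
Because the pending criminal prosecution ran from 2013-10-15 to 2014-05-21, the deadline is extended by 218 days to 2015-01-30.
Although the defendant's absence ran from 2012-12-19 to 2013-08-10, the stated rules do not make that a tolling event, so it is disregarded.
None of the other events listed affects the running of the period under the stated rules.
Odhiambo filed on 2015-05-08, after the 2015-01-30 deadline, so the action is time-barred.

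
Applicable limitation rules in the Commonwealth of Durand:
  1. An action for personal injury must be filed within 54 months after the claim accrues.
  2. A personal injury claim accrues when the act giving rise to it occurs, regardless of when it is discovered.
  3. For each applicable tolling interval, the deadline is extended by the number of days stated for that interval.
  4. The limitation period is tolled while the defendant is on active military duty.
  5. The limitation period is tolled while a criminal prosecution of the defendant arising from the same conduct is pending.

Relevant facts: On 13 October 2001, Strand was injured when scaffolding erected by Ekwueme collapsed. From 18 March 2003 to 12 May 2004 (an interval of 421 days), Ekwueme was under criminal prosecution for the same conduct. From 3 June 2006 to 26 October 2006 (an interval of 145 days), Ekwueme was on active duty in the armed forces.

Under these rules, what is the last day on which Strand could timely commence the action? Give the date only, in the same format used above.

31 October 2007

The claim accrued on 13 October 2001, the date of the act.
The untolled deadline — 54 months after 13 October 2001 — is 13 April 2006.
Because the pending criminal prosecution ran from 18 March 2003 to 12 May 2004, the deadline is extended by 421 days to 8 June 2007.
The defendant's active military service from 3 June 2006 to 26 October 2006 tolled the period for 145 days, extending the deadline to 31 October 2007.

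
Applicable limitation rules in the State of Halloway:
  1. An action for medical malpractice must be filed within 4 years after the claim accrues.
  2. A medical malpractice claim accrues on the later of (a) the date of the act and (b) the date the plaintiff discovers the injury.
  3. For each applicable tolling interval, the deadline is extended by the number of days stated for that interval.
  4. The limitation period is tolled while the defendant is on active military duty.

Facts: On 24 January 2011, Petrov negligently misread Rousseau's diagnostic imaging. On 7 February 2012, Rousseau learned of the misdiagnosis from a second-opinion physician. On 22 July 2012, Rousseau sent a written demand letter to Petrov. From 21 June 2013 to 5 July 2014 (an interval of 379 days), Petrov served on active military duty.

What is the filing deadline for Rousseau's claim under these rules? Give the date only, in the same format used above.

The claim accrued on 7 February 2012 — the later of the 24 January 2011 act and the 7 February 2012 discovery.
4 years from 7 February 2012 is 7 February 2016.
The period was tolled for 379 days by the defendant's active military service (21 June 2013 to 5 July 2014), pushing the deadline to 20 February 2017.
The other events in the timeline have no effect on the limitation period under the stated rules.

20 February 2017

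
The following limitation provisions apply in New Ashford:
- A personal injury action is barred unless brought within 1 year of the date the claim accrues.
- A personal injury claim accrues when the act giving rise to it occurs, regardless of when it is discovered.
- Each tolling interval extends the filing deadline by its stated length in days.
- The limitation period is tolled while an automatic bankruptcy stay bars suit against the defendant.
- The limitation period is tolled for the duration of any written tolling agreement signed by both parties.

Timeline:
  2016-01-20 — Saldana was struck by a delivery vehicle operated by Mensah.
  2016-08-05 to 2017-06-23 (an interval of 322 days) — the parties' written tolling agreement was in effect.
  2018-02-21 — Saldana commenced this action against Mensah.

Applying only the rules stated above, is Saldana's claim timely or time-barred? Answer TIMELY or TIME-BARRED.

TIME-BARRED

The claim accrued on 2016-01-20, the date of the act.
The untolled deadline — 1 year after 2016-01-20 — is 2017-01-20.
Because the written tolling agreement ran from 2016-08-05 to 2017-06-23, the deadline is extended by 322 days to 2017-12-08.
The 2018-02-21 filing falls after the 2017-12-08 deadline; the claim is time-barred.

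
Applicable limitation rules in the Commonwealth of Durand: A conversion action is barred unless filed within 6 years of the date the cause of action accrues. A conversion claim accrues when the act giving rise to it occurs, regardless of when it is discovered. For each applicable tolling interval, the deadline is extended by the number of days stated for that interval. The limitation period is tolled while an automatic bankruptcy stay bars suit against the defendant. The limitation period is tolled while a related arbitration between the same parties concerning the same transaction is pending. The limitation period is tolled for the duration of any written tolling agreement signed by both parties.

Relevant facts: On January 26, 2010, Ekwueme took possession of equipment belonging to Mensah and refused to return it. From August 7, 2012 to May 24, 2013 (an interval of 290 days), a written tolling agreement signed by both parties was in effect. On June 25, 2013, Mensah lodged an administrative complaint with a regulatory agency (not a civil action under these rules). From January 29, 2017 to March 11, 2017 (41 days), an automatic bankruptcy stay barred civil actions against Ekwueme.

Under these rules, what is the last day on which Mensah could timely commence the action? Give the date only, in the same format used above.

November 11, 2016

The limitation period began to run on January 26, 2010.
Adding the 6 years base period to January 26, 2010 gives a deadline of January 26, 2016, before any tolling.
The written tolling agreement from August 7, 2012 to May 24, 2013 tolled the period for 290 days, extending the deadline to November 11, 2016.
The automatic bankruptcy stay from January 29, 2017 to March 11, 2017 began after the period had already run on November 11, 2016, so it has no tolling effect.
None of the other events listed affects the running of the period under the stated rules.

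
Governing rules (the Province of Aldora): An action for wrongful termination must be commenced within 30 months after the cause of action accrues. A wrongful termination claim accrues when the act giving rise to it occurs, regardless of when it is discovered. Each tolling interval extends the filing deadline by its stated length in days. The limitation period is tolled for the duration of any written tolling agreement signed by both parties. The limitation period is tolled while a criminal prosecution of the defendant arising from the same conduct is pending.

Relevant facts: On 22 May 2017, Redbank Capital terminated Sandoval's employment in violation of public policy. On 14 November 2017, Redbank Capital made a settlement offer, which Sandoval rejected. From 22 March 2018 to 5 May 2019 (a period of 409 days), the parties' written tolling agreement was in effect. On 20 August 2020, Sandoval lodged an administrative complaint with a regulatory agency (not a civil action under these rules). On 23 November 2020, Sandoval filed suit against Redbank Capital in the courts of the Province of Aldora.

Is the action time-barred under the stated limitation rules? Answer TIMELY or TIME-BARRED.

The limitation period began to run on 22 May 2017.
The untolled deadline — 30 months after 22 May 2017 — is 22 November 2019.
The period was tolled for 409 days by the written tolling agreement (22 March 2018 to 5 May 2019), pushing the deadline to 4 January 2021.
The other events in the timeline have no effect on the limitation period under the stated rules.
Sandoval filed on 23 November 2020, before the 4 January 2021 deadline, so the action is timely.

TIMELY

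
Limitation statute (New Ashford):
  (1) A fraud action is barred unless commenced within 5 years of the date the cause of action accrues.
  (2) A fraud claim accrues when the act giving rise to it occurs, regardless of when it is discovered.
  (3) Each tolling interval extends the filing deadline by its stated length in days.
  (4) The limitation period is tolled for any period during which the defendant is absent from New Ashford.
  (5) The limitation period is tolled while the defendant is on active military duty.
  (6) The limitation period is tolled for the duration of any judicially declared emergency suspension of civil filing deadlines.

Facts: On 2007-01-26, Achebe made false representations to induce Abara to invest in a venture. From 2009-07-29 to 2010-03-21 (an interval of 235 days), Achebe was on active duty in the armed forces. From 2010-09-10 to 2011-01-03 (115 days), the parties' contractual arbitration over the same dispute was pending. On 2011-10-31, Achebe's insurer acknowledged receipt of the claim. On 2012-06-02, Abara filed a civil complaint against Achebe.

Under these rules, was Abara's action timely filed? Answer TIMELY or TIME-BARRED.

The cause of action accrued on 2007-01-26, the date of the act.
5 years from 2007-01-26 is 2012-01-26.
The period was tolled for 235 days by the defendant's active military service (2009-07-29 to 2010-03-21), pushing the deadline to 2012-09-17.
Although a pending arbitration ran from 2010-09-10 to 2011-01-03, the stated rules do not make that a tolling event, so it is disregarded.
Nothing else in the chronology tolls or restarts the period.
Filing on 2012-06-02 beat the 2012-09-17 deadline — the action is timely.

TIMELY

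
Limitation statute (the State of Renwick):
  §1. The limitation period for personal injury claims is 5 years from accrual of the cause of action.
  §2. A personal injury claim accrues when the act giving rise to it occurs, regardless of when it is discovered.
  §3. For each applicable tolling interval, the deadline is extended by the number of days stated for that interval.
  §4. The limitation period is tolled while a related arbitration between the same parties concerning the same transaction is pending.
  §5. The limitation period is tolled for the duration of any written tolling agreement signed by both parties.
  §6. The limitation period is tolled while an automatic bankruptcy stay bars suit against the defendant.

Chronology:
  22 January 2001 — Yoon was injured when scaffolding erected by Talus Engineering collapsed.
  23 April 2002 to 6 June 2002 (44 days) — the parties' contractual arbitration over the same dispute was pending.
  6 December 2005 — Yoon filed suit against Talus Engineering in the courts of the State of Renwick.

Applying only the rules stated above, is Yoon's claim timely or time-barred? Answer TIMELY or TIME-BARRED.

TIMELY

The cause of action accrued on 22 January 2001, the date of the act.
Adding the 5 years base period to 22 January 2001 gives a deadline of 22 January 2006, before any tolling.
The pending related arbitration from 23 April 2002 to 6 June 2002 tolled the period for 44 days, extending the deadline to 7 March 2006.
The 6 December 2005 filing precedes the 7 March 2006 deadline; the claim is timely.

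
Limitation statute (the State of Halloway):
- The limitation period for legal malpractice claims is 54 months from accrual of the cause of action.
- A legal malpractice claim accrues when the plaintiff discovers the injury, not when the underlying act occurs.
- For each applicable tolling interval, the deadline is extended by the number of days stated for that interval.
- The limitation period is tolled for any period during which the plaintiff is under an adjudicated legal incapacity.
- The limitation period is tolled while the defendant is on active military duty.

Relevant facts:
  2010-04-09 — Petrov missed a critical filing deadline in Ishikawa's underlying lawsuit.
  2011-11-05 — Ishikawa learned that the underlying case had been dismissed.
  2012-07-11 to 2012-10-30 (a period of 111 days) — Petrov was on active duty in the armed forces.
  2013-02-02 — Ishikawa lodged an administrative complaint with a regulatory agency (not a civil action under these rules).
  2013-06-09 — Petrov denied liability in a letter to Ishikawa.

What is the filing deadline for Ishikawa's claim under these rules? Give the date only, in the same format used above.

2016-08-24

Under the discovery rule, the claim accrued on 2011-11-05, when Ishikawa discovered the injury — not on the 2010-04-09 date of the underlying act.
The untolled deadline — 54 months after 2011-11-05 — is 2016-05-05.
The defendant's active military service from 2012-07-11 to 2012-10-30 tolled the period for 111 days, extending the deadline to 2016-08-24.
None of the other events listed affects the running of the period under the stated rules.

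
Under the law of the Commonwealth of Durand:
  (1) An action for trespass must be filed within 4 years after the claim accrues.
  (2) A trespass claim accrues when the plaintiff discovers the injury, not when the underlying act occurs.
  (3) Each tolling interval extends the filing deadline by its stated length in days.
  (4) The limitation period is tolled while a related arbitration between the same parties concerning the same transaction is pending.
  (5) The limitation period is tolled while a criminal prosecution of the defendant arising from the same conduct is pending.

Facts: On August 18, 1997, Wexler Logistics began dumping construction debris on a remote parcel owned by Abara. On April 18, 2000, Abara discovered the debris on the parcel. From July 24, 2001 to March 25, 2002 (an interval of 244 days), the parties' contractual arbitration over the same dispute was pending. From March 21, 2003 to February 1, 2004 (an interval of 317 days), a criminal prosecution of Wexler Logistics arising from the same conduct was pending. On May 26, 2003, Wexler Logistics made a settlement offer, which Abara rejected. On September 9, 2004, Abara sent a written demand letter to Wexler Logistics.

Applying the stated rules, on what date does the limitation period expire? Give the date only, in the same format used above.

Under the discovery rule, the claim accrued on April 18, 2000, when Abara discovered the injury — not on the August 18, 1997 date of the underlying act.
The untolled deadline — 4 years after April 18, 2000 — is April 18, 2004.
Because the pending related arbitration ran from July 24, 2001 to March 25, 2002, the deadline is extended by 244 days to December 18, 2004.
Because the pending criminal prosecution ran from March 21, 2003 to February 1, 2004, the deadline is extended by 317 days to October 31, 2005.
The other events in the timeline have no effect on the limitation period under the stated rules.

October 31, 2005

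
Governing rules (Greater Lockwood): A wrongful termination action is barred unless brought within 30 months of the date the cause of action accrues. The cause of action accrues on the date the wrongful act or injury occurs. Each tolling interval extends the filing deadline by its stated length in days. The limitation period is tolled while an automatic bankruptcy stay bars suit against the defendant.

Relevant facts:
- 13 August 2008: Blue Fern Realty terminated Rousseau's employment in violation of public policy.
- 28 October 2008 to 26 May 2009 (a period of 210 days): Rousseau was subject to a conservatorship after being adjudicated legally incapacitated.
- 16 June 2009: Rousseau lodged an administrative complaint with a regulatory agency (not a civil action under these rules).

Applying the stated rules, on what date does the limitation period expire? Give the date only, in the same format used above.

13 February 2011

The cause of action accrued on 13 August 2008, the date of the act.
30 months from 13 August 2008 is 13 February 2011.
No stated provision tolls the period for the plaintiff's incapacity, so the interval from 28 October 2008 to 26 May 2009 has no effect on the deadline.
The other events in the timeline have no effect on the limitation period under the stated rules.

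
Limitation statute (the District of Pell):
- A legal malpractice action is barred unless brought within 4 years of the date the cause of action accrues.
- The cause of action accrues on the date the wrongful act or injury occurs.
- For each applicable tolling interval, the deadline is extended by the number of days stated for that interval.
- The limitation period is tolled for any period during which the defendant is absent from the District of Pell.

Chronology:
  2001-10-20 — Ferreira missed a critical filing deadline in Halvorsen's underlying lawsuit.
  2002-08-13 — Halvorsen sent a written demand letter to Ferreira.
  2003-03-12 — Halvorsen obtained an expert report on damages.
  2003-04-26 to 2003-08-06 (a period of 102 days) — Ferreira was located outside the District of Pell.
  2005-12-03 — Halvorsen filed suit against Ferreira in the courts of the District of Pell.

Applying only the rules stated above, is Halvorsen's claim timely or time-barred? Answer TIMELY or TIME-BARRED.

TIMELY

The claim accrued on 2001-10-20, when the wrongful act occurred.
Adding the 4 years base period to 2001-10-20 gives a deadline of 2005-10-20, before any tolling.
The defendant's absence from the jurisdiction from 2003-04-26 to 2003-08-06 tolled the period for 102 days, extending the deadline to 2006-01-30.
None of the other events listed affects the running of the period under the stated rules.
The 2005-12-03 filing precedes the 2006-01-30 deadline; the claim is timely.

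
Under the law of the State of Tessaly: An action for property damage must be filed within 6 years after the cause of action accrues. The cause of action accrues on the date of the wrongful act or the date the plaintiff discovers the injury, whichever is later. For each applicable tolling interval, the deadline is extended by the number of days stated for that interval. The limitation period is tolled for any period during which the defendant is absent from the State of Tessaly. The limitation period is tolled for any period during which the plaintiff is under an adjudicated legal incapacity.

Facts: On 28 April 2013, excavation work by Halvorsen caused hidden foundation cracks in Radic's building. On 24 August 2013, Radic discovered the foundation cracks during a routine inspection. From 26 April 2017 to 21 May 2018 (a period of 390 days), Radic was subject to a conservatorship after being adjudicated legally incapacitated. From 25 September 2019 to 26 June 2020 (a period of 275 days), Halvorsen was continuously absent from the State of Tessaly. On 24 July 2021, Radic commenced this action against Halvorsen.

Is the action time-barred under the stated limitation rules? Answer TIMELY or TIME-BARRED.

The claim accrued on 24 August 2013 — the later of the 28 April 2013 act and the 24 August 2013 discovery.
The untolled deadline — 6 years after 24 August 2013 — is 24 August 2019.
Because the plaintiff's legal incapacity ran from 26 April 2017 to 21 May 2018, the deadline is extended by 390 days to 17 September 2020.
The period was tolled for 275 days by the defendant's absence from the jurisdiction (25 September 2019 to 26 June 2020), pushing the deadline to 19 June 2021.
Radic filed on 24 July 2021, after the 19 June 2021 deadline, so the action is time-barred.

TIME-BARRED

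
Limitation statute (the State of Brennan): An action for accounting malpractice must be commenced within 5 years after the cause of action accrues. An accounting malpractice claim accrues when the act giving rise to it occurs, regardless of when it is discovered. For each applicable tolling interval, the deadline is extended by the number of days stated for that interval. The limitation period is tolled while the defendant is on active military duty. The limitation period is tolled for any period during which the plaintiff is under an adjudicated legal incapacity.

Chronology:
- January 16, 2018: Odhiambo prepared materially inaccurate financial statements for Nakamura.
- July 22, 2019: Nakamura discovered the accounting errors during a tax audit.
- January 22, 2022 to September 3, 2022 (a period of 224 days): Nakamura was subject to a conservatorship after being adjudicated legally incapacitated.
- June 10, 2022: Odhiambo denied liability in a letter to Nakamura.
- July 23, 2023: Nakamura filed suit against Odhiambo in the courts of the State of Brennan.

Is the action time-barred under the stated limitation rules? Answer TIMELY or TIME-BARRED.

TIMELY

Because the rule ties accrual to occurrence, the claim accrued on January 16, 2018, not on the July 22, 2019 discovery date.
Adding the 5 years base period to January 16, 2018 gives a deadline of January 16, 2023, before any tolling.
The period was tolled for 224 days by the plaintiff's legal incapacity (January 22, 2022 to September 3, 2022), pushing the deadline to August 28, 2023.
Nothing else in the chronology tolls or restarts the period.
Filing on July 23, 2023 beat the August 28, 2023 deadline — the action is timely.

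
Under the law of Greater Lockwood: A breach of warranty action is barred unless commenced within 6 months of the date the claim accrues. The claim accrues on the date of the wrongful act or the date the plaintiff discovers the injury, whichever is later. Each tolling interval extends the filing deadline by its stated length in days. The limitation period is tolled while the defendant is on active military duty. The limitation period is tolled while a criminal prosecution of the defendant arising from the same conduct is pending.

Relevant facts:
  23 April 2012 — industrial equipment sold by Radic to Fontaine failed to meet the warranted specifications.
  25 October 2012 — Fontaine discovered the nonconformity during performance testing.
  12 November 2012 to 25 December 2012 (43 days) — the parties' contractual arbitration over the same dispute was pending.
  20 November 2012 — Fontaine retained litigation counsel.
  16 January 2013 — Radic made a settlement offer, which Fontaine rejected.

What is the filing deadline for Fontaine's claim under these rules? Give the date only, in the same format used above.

Because discovery on 25 October 2012 post-dates the 23 April 2012 act, accrual under the later-of rule falls on 25 October 2012.
The untolled deadline — 6 months after 25 October 2012 — is 25 April 2013.
The pending related arbitration from 12 November 2012 to 25 December 2012 does not toll the period, because no stated rule makes a pending arbitration a tolling event.
Nothing else in the chronology tolls or restarts the period.

25 April 2013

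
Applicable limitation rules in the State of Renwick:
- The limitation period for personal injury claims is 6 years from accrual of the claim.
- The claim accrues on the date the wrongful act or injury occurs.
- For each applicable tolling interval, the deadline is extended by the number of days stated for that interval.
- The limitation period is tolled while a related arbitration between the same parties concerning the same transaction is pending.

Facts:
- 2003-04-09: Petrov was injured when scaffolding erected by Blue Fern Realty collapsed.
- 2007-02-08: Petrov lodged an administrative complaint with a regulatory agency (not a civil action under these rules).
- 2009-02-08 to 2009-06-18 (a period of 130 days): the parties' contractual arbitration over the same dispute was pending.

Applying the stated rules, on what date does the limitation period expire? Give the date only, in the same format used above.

2009-08-17

The limitation period began to run on 2003-04-09.
Adding the 6 years base period to 2003-04-09 gives a deadline of 2009-04-09, before any tolling.
The pending related arbitration from 2009-02-08 to 2009-06-18 tolled the period for 130 days, extending the deadline to 2009-08-17.
The other events in the timeline have no effect on the limitation period under the stated rules.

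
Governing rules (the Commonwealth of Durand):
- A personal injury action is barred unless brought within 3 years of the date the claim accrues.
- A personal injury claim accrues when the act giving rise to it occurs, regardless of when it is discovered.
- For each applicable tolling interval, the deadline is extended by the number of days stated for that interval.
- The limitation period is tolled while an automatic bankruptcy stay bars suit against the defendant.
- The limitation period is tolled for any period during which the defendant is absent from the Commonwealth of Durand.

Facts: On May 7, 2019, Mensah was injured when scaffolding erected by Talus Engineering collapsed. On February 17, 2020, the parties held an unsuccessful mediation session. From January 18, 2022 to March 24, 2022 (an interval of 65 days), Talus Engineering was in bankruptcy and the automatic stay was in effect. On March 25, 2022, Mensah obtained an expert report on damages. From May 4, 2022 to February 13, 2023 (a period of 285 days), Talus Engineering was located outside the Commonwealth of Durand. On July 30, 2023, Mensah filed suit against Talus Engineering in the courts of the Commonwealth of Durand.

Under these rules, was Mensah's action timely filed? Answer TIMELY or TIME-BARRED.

TIME-BARRED

The claim accrued on May 7, 2019, the date of the act.
Adding the 3 years base period to May 7, 2019 gives a deadline of May 7, 2022, before any tolling.
The period was tolled for 65 days by the automatic bankruptcy stay (January 18, 2022 to March 24, 2022), pushing the deadline to July 11, 2022.
Because the defendant's absence from the jurisdiction ran from May 4, 2022 to February 13, 2023, the deadline is extended by 285 days to April 22, 2023.
The other events in the timeline have no effect on the limitation period under the stated rules.
Filing on July 30, 2023 missed the April 22, 2023 deadline — the action is time-barred.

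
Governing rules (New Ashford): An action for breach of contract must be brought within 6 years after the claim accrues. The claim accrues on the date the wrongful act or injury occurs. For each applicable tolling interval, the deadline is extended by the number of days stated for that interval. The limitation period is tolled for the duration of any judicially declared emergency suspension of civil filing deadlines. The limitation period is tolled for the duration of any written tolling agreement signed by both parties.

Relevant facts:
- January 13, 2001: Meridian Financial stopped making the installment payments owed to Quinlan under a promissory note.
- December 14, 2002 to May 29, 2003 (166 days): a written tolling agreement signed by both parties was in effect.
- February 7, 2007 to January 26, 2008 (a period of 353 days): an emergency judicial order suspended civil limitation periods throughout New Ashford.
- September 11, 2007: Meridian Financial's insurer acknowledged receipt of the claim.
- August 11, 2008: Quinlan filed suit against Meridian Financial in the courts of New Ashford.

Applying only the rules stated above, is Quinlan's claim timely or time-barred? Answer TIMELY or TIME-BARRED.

The claim accrued on January 13, 2001, when the wrongful act occurred.
The untolled deadline — 6 years after January 13, 2001 — is January 13, 2007.
The period was tolled for 166 days by the written tolling agreement (December 14, 2002 to May 29, 2003), pushing the deadline to June 28, 2007.
Because the emergency suspension of filing deadlines ran from February 7, 2007 to January 26, 2008, the deadline is extended by 353 days to June 15, 2008.
Nothing else in the chronology tolls or restarts the period.
Quinlan filed on August 11, 2008, after the June 15, 2008 deadline, so the action is time-barred.

TIME-BARRED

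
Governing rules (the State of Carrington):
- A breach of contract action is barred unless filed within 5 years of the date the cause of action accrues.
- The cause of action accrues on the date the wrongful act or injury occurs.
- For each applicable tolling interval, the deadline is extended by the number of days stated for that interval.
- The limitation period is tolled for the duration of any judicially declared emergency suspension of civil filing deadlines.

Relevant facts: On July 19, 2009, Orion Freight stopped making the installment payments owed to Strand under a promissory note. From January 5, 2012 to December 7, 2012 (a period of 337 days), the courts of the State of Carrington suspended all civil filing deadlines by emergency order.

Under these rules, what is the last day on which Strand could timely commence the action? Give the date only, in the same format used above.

The claim accrued on July 19, 2009, when the wrongful act occurred.
The untolled deadline — 5 years after July 19, 2009 — is July 19, 2014.
The emergency suspension of filing deadlines from January 5, 2012 to December 7, 2012 tolled the period for 337 days, extending the deadline to June 21, 2015.

June 21, 2015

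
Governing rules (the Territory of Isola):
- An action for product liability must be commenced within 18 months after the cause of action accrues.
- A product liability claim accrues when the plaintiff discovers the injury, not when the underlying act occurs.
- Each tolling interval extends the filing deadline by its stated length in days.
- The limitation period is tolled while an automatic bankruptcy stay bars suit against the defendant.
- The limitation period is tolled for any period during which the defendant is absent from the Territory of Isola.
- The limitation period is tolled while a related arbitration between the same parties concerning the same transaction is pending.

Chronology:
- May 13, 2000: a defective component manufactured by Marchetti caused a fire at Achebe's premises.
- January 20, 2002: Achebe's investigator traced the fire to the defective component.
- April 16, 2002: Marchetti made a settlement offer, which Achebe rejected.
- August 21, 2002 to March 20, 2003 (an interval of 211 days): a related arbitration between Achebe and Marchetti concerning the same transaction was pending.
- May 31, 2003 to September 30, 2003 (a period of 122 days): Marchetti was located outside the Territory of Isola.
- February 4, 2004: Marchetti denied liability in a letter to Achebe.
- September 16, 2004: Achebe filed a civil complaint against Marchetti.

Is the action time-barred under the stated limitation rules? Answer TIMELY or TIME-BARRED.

TIME-BARRED

Accrual is tied to discovery, so the period began on January 20, 2002 rather than on May 13, 2000 when the act occurred.
The untolled deadline — 18 months after January 20, 2002 — is July 20, 2003.
The pending related arbitration from August 21, 2002 to March 20, 2003 tolled the period for 211 days, extending the deadline to February 16, 2004.
Because the defendant's absence from the jurisdiction ran from May 31, 2003 to September 30, 2003, the deadline is extended by 122 days to June 17, 2004.
Nothing else in the chronology tolls or restarts the period.
Filing on September 16, 2004 missed the June 17, 2004 deadline — the action is time-barred.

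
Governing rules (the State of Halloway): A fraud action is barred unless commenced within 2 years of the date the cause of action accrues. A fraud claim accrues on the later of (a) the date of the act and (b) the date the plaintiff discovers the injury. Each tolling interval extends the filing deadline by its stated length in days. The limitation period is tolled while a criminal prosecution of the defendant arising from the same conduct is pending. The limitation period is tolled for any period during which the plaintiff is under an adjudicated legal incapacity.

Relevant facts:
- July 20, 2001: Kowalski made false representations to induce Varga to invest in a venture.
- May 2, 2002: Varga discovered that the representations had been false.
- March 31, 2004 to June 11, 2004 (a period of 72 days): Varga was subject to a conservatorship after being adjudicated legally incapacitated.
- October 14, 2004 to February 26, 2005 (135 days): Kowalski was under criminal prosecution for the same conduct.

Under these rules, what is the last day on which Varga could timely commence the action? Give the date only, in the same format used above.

July 13, 2004

The claim accrued on May 2, 2002 — the later of the July 20, 2001 act and the May 2, 2002 discovery.
The untolled deadline — 2 years after May 2, 2002 — is May 2, 2004.
The plaintiff's legal incapacity from March 31, 2004 to June 11, 2004 tolled the period for 72 days, extending the deadline to July 13, 2004.
The pending criminal prosecution from October 14, 2004 to February 26, 2005 began after the period had already run on July 13, 2004, so it has no tolling effect.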